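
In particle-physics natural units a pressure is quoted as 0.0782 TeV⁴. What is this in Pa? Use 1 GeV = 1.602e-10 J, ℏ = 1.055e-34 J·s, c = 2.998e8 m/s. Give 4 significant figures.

1.628e48 Pa

Pressure is [E]/[L]³ = [E]⁴/(ℏc)³.
1 GeV⁴ → 1/(ℏc)³ × (1 GeV in J)⁴ = 2.082e37 Pa.
Convert the energy scale: 0.0782 TeV⁴ = 7.82e10 GeV⁴.
Result: 7.82e10 × 2.082e37 = 1.628e48 Pa.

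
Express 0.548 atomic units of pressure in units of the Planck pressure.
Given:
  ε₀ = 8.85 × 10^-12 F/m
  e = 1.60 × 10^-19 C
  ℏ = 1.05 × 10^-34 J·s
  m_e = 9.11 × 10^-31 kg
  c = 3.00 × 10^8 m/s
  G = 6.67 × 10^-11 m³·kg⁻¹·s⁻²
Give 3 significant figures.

atomic unit of pressure: P_au = E_h/a₀³ = m_e⁴e¹⁰/((4πε₀)⁵ℏ⁸) = 3.01 × 10^13 Pa
Planck pressure: p_P = c⁷/(ℏG²) = 4.68 × 10^113 Pa
0.548 × 3.01 × 10^13 / 4.68 × 10^113 = 3.53 × 10^-101

3.53 × 10^-101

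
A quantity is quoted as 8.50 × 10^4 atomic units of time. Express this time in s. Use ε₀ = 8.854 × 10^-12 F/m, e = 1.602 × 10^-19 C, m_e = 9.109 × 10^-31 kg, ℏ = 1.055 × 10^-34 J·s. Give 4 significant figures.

One atomic unit of time: τ_au = (4πε₀)²ℏ³/(m_e e⁴) = 2.423 × 10^-17 s.
8.50 × 10^4 × 2.423 × 10^-17 s = 2.059 × 10^-12 s

2.059 × 10^-12 s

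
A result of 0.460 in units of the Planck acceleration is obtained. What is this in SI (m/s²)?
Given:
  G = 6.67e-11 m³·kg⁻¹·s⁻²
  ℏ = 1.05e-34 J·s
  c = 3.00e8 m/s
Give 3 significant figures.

One Planck acceleration: a_P = √(c⁷/(ℏG)) = 5.59e51 m/s².
0.460 × 5.59e51 m/s² = 2.57e51 m/s²

2.57e51 m/s²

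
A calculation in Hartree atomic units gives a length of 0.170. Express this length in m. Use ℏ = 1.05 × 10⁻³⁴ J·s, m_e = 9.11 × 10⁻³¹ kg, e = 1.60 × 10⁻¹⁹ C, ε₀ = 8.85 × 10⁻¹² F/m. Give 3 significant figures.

One Bohr radius: a₀ = 4πε₀ℏ²/(m_e e²) = 5.26 × 10⁻¹¹ m.
0.170 × 5.26 × 10⁻¹¹ m = 8.94 × 10⁻¹² m

8.94 × 10⁻¹² m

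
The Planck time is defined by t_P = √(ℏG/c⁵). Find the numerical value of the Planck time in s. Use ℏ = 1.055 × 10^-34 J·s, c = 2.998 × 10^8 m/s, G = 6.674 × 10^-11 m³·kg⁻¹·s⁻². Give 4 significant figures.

5.392 × 10^-44 s

t_P = √(ℏG/c⁵)
  = √(2.907 × 10^-87)
  = 5.392 × 10^-44 s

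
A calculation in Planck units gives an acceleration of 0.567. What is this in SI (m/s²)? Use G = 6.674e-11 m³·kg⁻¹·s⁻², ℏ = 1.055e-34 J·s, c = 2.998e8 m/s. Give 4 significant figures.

One Planck acceleration: a_P = √(c⁷/(ℏG)) = 5.560e51 m/s².
0.567 × 5.560e51 m/s² = 3.153e51 m/s²

3.153e51 m/s²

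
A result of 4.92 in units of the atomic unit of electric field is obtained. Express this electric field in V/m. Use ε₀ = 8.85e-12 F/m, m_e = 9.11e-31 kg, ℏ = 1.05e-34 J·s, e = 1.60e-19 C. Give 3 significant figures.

One atomic unit of electric field: E_au = E_h/(e a₀) = m_e²e⁵/((4πε₀)³ℏ⁴) = 5.20e11 V/m.
4.92 × 5.20e11 V/m = 2.56e12 V/m

2.56e12 V/m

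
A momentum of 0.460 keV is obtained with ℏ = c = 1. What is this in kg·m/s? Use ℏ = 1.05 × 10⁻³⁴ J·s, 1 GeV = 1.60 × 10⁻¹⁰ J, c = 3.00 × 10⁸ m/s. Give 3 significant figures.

Momentum is [E]/c; divide by c.
1 GeV → 1/c × (1 GeV in J) = 5.33 × 10⁻¹⁹ kg·m/s.
Convert the energy scale: 0.460 keV = 4.60 × 10⁻⁷ GeV.
Result: 4.60 × 10⁻⁷ × 5.33 × 10⁻¹⁹ = 2.45 × 10⁻²⁵ kg·m/s.

2.45 × 10⁻²⁵ kg·m/s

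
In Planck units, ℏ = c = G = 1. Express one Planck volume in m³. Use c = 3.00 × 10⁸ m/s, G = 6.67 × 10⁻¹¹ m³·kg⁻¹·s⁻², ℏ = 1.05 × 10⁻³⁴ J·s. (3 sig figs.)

4.18 × 10⁻¹⁰⁵ m³

From ℏ = c = G = 1 the volume scale is V_P = (ℏG/c³)^(3/2).
  = √(1.75 × 10⁻²⁰⁹)
  = 4.18 × 10⁻¹⁰⁵ m³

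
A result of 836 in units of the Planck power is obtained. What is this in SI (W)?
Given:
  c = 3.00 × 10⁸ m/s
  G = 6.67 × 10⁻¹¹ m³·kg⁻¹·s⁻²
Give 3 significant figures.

One Planck power: P_P = c⁵/G = 3.64 × 10⁵² W.
836 × 3.64 × 10⁵² W = 3.05 × 10⁵⁵ W

3.05 × 10⁵⁵ W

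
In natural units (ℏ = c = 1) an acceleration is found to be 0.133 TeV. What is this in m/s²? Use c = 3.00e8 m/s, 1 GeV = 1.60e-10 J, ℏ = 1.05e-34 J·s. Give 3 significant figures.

Acceleration is [L]/[T]² = c·[E]/ℏ.
1 GeV → c/ℏ × (1 GeV in J) = 4.57e32 m/s².
Convert the energy scale: 0.133 TeV = 133 GeV.
Result: 133 × 4.57e32 = 6.08e34 m/s².

6.08e34 m/s²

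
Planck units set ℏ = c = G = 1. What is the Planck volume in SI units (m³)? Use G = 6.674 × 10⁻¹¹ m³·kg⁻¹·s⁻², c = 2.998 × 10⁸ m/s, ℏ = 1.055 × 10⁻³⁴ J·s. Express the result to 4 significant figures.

4.224 × 10⁻¹⁰⁵ m³

Dimensional analysis gives V_P = (ℏG/c³)^(3/2).
  = √(1.784 × 10⁻²⁰⁹)
  = 4.224 × 10⁻¹⁰⁵ m³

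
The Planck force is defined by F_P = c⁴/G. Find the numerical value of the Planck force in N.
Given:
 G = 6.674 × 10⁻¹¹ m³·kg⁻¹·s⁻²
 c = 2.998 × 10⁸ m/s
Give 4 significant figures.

1.210 × 10⁴⁴ N

F_P = c⁴/G
  = 8.078 × 10³³ / 6.674 × 10⁻¹¹
  = 1.210 × 10⁴⁴ N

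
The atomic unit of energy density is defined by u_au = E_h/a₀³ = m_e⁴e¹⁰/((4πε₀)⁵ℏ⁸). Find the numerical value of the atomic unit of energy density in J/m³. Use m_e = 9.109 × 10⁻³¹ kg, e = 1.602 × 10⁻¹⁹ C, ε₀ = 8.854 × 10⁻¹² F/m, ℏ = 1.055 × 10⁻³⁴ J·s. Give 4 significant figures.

u_au = E_h/a₀³ = m_e⁴e¹⁰/((4πε₀)⁵ℏ⁸)
E_h = 4.354 × 10⁻¹⁸ J
a₀ = 5.297 × 10⁻¹¹ m
E_h/a₀³ = 2.929 × 10¹³ J/m³

2.929 × 10¹³ J/m³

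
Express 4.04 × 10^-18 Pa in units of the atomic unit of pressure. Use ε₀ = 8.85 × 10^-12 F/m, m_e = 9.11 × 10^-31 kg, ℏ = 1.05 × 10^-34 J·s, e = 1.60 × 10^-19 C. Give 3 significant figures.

1.34 × 10^-31

atomic unit of pressure: P_au = E_h/a₀³ = m_e⁴e¹⁰/((4πε₀)⁵ℏ⁸) = 3.01 × 10^13 Pa.
4.04 × 10^-18 / 3.01 × 10^13 = 1.34 × 10^-31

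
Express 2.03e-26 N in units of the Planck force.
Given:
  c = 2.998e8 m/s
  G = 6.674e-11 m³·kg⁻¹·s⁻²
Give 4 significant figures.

1.677e-70

Planck force: F_P = c⁴/G = 1.210e44 N.
2.03e-26 / 1.210e44 = 1.677e-70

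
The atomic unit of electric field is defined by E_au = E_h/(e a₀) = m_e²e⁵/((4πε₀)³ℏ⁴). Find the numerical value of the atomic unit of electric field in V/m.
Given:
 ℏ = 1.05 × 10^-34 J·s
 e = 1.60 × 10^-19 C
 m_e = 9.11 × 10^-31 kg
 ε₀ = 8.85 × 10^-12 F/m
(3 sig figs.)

5.20 × 10^11 V/m

E_au = E_h/(e a₀) = m_e²e⁵/((4πε₀)³ℏ⁴)
E_h = 4.38 × 10^-18 J
a₀ = 5.26 × 10^-11 m
E_h/(e·a₀) = 5.20 × 10^11 V/m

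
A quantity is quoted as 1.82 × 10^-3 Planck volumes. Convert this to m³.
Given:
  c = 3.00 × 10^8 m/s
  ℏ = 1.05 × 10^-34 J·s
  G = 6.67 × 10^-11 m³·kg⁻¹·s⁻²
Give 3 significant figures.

7.60 × 10^-108 m³

One Planck volume: V_P = (ℏG/c³)^(3/2) = 4.18 × 10^-105 m³.
1.82 × 10^-3 × 4.18 × 10^-105 m³ = 7.60 × 10^-108 m³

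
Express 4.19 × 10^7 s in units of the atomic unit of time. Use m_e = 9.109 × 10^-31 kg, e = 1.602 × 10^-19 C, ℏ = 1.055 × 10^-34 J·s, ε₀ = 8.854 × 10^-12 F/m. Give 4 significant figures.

1.729 × 10^24

atomic unit of time: τ_au = (4πε₀)²ℏ³/(m_e e⁴) = 2.423 × 10^-17 s.
4.19 × 10^7 / 2.423 × 10^-17 = 1.729 × 10^24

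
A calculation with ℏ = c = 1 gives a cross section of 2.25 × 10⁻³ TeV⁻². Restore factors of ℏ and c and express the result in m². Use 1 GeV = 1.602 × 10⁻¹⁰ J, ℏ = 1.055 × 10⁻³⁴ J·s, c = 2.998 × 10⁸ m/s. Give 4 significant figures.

8.771 × 10⁻⁴¹ m²

Area is [L]² = [E]⁻²·(ℏc)²; restore (ℏc)².
1 GeV⁻² → (ℏc)² × (1 GeV in J)⁻² = 3.898 × 10⁻³² m².
Convert the energy scale: 2.25 × 10⁻³ TeV⁻² = 2.25 × 10⁻⁹ GeV⁻².
Result: 2.25 × 10⁻⁹ × 3.898 × 10⁻³² = 8.771 × 10⁻⁴¹ m².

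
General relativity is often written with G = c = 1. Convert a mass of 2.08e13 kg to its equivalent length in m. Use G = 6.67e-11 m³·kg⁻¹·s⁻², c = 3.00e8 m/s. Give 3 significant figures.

In G = c = 1 units mass has dimensions of length; the conversion factor is G/c².
2.08e13 kg × (G/c²) = 1.54e-14 m

1.54e-14 m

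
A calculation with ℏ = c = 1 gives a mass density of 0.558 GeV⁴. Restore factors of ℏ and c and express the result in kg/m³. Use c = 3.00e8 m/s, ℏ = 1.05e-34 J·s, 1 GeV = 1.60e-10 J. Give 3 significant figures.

Mass density is [E]/(c²[L]³) = [E]⁴/(ℏ³c⁵).
1 GeV⁴ → 1/(ℏ³c⁵) × (1 GeV in J)⁴ = 2.33e20 kg/m³.
Result: 0.558 × 2.33e20 = 1.30e20 kg/m³.

1.30e20 kg/m³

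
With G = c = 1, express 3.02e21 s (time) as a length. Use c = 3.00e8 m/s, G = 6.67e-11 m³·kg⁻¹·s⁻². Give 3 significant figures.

Time → length via c.
3.02e21 s × (c) = 9.06e29 m

9.06e29 m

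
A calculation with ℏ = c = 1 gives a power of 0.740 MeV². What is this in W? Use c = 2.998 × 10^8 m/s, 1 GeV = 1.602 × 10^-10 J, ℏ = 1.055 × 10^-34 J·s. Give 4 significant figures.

Power is [E]/[T] = [E]²/ℏ.
1 GeV² → 1/ℏ × (1 GeV in J)² = 2.433 × 10^14 W.
Convert the energy scale: 0.740 MeV² = 7.40 × 10^-7 GeV².
Result: 7.40 × 10^-7 × 2.433 × 10^14 = 1.800 × 10^8 W.

1.800 × 10^8 W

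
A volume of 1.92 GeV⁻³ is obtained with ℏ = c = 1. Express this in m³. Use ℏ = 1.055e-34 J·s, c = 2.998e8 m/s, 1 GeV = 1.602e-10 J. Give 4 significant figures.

1.478e-47 m³

Volume is [L]³ = [E]⁻³·(ℏc)³.
1 GeV⁻³ → (ℏc)³ × (1 GeV in J)⁻³ = 7.696e-48 m³.
Result: 1.92 × 7.696e-48 = 1.478e-47 m³.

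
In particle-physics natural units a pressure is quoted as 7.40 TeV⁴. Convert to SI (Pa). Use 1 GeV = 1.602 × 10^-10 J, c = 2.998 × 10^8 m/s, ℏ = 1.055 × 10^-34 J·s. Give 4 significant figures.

1.540 × 10^50 Pa

Pressure is [E]/[L]³ = [E]⁴/(ℏc)³.
1 GeV⁴ → 1/(ℏc)³ × (1 GeV in J)⁴ = 2.082 × 10^37 Pa.
Convert the energy scale: 7.40 TeV⁴ = 7.40 × 10^12 GeV⁴.
Result: 7.40 × 10^12 × 2.082 × 10^37 = 1.540 × 10^50 Pa.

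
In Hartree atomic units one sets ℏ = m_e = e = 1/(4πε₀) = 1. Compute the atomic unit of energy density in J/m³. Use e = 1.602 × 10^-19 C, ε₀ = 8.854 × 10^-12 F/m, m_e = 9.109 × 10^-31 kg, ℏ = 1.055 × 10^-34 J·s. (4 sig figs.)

2.929 × 10^13 J/m³

u_au = E_h/a₀³ = m_e⁴e¹⁰/((4πε₀)⁵ℏ⁸)
E_h = 4.354 × 10^-18 J
a₀ = 5.297 × 10^-11 m
E_h/a₀³ = 2.929 × 10^13 J/m³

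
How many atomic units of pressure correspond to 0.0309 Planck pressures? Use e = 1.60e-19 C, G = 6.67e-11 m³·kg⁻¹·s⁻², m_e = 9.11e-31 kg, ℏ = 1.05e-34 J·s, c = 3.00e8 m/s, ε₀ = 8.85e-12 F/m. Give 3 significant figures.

Planck pressure: p_P = c⁷/(ℏG²) = 4.68e113 Pa
atomic unit of pressure: P_au = E_h/a₀³ = m_e⁴e¹⁰/((4πε₀)⁵ℏ⁸) = 3.01e13 Pa
0.0309 × 4.68e113 / 3.01e13 = 4.80e98

4.80e98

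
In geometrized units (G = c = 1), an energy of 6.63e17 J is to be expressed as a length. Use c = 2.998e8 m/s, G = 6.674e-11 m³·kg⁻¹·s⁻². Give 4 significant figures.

Energy → length via G/c⁴.
6.63e17 J × (G/c⁴) = 5.477e-27 m

5.477e-27 m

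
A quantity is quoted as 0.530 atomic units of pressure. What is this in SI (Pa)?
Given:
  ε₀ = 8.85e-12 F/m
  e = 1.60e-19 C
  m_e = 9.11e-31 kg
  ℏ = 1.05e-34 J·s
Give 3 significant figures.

1.60e13 Pa

One atomic unit of pressure: P_au = E_h/a₀³ = m_e⁴e¹⁰/((4πε₀)⁵ℏ⁸) = 3.01e13 Pa.
0.530 × 3.01e13 Pa = 1.60e13 Pa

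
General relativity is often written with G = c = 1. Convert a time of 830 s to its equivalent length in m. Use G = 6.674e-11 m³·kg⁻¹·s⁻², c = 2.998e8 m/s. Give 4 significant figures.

2.488e11 m

Time → length via c.
830 s × (c) = 2.488e11 m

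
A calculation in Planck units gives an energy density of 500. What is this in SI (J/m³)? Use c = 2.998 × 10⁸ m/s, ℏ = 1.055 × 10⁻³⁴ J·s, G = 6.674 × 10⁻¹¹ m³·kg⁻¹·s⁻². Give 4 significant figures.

2.316 × 10¹¹⁶ J/m³

One Planck energy density: u_P = c⁷/(ℏG²) = 4.632 × 10¹¹³ J/m³.
500 × 4.632 × 10¹¹³ J/m³ = 2.316 × 10¹¹⁶ J/m³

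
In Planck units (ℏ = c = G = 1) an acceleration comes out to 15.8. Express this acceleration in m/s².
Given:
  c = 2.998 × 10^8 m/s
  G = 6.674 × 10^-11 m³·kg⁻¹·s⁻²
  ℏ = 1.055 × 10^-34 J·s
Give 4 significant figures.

One Planck acceleration: a_P = √(c⁷/(ℏG)) = 5.560 × 10^51 m/s².
15.8 × 5.560 × 10^51 m/s² = 8.785 × 10^52 m/s²

8.785 × 10^52 m/s²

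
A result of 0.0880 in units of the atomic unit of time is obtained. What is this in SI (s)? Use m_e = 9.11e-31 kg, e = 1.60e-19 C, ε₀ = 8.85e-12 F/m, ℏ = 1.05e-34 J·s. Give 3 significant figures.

One atomic unit of time: τ_au = (4πε₀)²ℏ³/(m_e e⁴) = 2.40e-17 s.
0.0880 × 2.40e-17 s = 2.11e-18 s

2.11e-18 s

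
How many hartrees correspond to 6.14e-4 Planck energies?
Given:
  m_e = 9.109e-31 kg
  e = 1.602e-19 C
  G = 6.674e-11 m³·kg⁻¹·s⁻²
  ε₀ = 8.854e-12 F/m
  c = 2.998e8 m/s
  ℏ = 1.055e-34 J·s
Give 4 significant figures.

Planck energy: E_P = √(ℏc⁵/G) = 1.957e9 J
hartree: E_h = m_e e⁴/(4πε₀ℏ)² = 4.354e-18 J
6.14e-4 × 1.957e9 / 4.354e-18 = 2.759e23

2.759e23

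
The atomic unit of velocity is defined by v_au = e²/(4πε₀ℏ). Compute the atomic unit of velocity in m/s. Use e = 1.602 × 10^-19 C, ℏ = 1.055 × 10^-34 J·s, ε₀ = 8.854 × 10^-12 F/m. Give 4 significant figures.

v_au = e²/(4πε₀ℏ)
  = 2.566 × 10^-38 / 1.174 × 10^-44
  = 2.186 × 10^6 m/s

2.186 × 10^6 m/s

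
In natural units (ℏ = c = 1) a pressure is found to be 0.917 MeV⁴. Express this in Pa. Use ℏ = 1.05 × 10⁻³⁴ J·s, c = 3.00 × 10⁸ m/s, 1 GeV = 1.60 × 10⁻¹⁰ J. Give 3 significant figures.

Pressure is [E]/[L]³ = [E]⁴/(ℏc)³.
1 GeV⁴ → 1/(ℏc)³ × (1 GeV in J)⁴ = 2.10 × 10³⁷ Pa.
Convert the energy scale: 0.917 MeV⁴ = 9.17 × 10⁻¹³ GeV⁴.
Result: 9.17 × 10⁻¹³ × 2.10 × 10³⁷ = 1.92 × 10²⁵ Pa.

1.92 × 10²⁵ Pa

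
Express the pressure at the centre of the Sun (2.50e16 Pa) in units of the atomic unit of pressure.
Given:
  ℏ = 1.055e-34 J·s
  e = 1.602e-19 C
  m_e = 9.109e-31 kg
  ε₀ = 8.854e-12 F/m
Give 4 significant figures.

atomic unit of pressure: P_au = E_h/a₀³ = m_e⁴e¹⁰/((4πε₀)⁵ℏ⁸) = 2.929e13 Pa.
2.50e16 / 2.929e13 = 853.5

853.5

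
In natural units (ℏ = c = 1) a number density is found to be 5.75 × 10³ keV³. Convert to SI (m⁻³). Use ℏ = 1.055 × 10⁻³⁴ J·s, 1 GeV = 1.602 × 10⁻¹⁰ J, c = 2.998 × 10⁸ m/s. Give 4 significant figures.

7.471 × 10³² m⁻³

Number density is [L]⁻³ = [E]³/(ℏc)³.
1 GeV³ → 1/(ℏc)³ × (1 GeV in J)³ = 1.299 × 10⁴⁷ m⁻³.
Convert the energy scale: 5.75 × 10³ keV³ = 5.75 × 10⁻¹⁵ GeV³.
Result: 5.75 × 10⁻¹⁵ × 1.299 × 10⁴⁷ = 7.471 × 10³² m⁻³.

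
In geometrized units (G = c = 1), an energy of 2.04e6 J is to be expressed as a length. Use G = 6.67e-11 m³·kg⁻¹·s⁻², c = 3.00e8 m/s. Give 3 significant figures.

Energy → length via G/c⁴.
2.04e6 J × (G/c⁴) = 1.68e-38 m

1.68e-38 m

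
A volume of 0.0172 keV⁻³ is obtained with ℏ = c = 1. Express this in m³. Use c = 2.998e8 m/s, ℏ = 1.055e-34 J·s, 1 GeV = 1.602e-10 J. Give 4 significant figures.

Volume is [L]³ = [E]⁻³·(ℏc)³.
1 GeV⁻³ → (ℏc)³ × (1 GeV in J)⁻³ = 7.696e-48 m³.
Convert the energy scale: 0.0172 keV⁻³ = 1.72e16 GeV⁻³.
Result: 1.72e16 × 7.696e-48 = 1.324e-31 m³.

1.324e-31 m³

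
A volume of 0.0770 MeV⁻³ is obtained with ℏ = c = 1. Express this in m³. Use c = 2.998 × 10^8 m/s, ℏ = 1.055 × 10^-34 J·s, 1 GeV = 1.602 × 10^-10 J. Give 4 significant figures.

5.926 × 10^-40 m³

Volume is [L]³ = [E]⁻³·(ℏc)³.
1 GeV⁻³ → (ℏc)³ × (1 GeV in J)⁻³ = 7.696 × 10^-48 m³.
Convert the energy scale: 0.0770 MeV⁻³ = 7.70 × 10^7 GeV⁻³.
Result: 7.70 × 10^7 × 7.696 × 10^-48 = 5.926 × 10^-40 m³.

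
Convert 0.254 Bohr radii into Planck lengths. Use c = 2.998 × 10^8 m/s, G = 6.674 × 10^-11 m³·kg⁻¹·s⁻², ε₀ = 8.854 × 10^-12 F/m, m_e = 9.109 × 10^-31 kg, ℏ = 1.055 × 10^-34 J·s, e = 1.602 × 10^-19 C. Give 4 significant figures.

Bohr radius: a₀ = 4πε₀ℏ²/(m_e e²) = 5.297 × 10^-11 m
Planck length: ℓ_P = √(ℏG/c³) = 1.616 × 10^-35 m
0.254 × 5.297 × 10^-11 / 1.616 × 10^-35 = 8.324 × 10^23

8.324 × 10^23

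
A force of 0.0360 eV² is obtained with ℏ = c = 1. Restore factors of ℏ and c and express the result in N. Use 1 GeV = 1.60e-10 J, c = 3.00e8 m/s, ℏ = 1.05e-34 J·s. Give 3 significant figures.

Force is [E]/[L] = [E]²/(ℏc); restore (ℏc)⁻¹.
1 GeV² → 1/(ℏc) × (1 GeV in J)² = 8.13e5 N.
Convert the energy scale: 0.0360 eV² = 3.60e-20 GeV².
Result: 3.60e-20 × 8.13e5 = 2.93e-14 N.

2.93e-14 N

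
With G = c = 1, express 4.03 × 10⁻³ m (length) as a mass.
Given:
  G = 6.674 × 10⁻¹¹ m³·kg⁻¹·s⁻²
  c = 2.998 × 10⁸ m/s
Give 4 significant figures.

5.427 × 10²⁴ kg

Length → mass via c²/G.
4.03 × 10⁻³ m × (c²/G) = 5.427 × 10²⁴ kg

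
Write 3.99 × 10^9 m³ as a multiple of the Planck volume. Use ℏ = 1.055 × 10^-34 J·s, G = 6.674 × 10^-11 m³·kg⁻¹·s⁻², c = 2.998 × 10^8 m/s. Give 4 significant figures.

9.446 × 10^113

Planck volume: V_P = (ℏG/c³)^(3/2) = 4.224 × 10^-105 m³.
3.99 × 10^9 / 4.224 × 10^-105 = 9.446 × 10^113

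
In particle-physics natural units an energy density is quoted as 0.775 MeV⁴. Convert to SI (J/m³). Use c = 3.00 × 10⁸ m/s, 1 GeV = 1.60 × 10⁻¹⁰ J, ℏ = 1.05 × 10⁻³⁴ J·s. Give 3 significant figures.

1.62 × 10²⁵ J/m³

[E]/[L]³ = [E]⁴/(ℏc)³; restore (ℏc)⁻³.
1 GeV⁴ → 1/(ℏc)³ × (1 GeV in J)⁴ = 2.10 × 10³⁷ J/m³.
Convert the energy scale: 0.775 MeV⁴ = 7.75 × 10⁻¹³ GeV⁴.
Result: 7.75 × 10⁻¹³ × 2.10 × 10³⁷ = 1.62 × 10²⁵ J/m³.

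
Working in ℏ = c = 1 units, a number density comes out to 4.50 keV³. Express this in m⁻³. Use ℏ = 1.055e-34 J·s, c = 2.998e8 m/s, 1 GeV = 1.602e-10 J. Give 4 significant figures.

5.847e29 m⁻³

Number density is [L]⁻³ = [E]³/(ℏc)³.
1 GeV³ → 1/(ℏc)³ × (1 GeV in J)³ = 1.299e47 m⁻³.
Convert the energy scale: 4.50 keV³ = 4.50e-18 GeV³.
Result: 4.50e-18 × 1.299e47 = 5.847e29 m⁻³.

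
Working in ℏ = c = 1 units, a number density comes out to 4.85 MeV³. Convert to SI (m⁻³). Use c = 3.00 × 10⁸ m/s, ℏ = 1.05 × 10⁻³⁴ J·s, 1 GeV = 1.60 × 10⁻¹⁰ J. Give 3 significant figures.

Number density is [L]⁻³ = [E]³/(ℏc)³.
1 GeV³ → 1/(ℏc)³ × (1 GeV in J)³ = 1.31 × 10⁴⁷ m⁻³.
Convert the energy scale: 4.85 MeV³ = 4.85 × 10⁻⁹ GeV³.
Result: 4.85 × 10⁻⁹ × 1.31 × 10⁴⁷ = 6.36 × 10³⁸ m⁻³.

6.36 × 10³⁸ m⁻³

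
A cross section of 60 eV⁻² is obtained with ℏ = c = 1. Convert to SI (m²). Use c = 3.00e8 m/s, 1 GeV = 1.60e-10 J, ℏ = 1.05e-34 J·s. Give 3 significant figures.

Area is [L]² = [E]⁻²·(ℏc)²; restore (ℏc)².
1 GeV⁻² → (ℏc)² × (1 GeV in J)⁻² = 3.88e-32 m².
Convert the energy scale: 60 eV⁻² = 6.00e19 GeV⁻².
Result: 6.00e19 × 3.88e-32 = 2.33e-12 m².

2.33e-12 m²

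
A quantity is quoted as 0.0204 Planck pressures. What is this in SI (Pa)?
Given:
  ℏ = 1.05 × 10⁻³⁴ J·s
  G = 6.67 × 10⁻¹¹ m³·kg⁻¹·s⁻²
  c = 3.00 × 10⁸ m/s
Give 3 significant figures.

One Planck pressure: p_P = c⁷/(ℏG²) = 4.68 × 10¹¹³ Pa.
0.0204 × 4.68 × 10¹¹³ Pa = 9.55 × 10¹¹¹ Pa

9.55 × 10¹¹¹ Pa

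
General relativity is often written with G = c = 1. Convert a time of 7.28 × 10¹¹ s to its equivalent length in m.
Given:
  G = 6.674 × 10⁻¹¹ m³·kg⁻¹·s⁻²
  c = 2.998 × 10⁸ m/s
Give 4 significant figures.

Time → length via c.
7.28 × 10¹¹ s × (c) = 2.183 × 10²⁰ m

2.183 × 10²⁰ m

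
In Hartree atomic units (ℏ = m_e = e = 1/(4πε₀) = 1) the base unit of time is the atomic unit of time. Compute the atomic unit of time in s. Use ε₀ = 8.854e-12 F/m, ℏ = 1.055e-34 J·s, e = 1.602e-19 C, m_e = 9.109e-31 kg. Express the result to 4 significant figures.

τ_au = (4πε₀)²ℏ³/(m_e e⁴)
E_h = 4.354e-18 J
ℏ/E_h = 2.423e-17 s

2.423e-17 s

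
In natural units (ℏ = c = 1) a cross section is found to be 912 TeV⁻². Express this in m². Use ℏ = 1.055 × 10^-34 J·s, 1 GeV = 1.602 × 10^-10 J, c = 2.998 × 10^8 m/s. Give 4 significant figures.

3.555 × 10^-35 m²

Area is [L]² = [E]⁻²·(ℏc)²; restore (ℏc)².
1 GeV⁻² → (ℏc)² × (1 GeV in J)⁻² = 3.898 × 10^-32 m².
Convert the energy scale: 912 TeV⁻² = 9.12 × 10^-4 GeV⁻².
Result: 9.12 × 10^-4 × 3.898 × 10^-32 = 3.555 × 10^-35 m².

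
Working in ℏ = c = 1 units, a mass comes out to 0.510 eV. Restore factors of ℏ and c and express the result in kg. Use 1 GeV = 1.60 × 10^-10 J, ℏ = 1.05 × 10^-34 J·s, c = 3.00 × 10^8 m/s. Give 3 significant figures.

9.07 × 10^-37 kg

Mass is [E]/c²; divide by c².
1 GeV → 1/c² × (1 GeV in J) = 1.78 × 10^-27 kg.
Convert the energy scale: 0.510 eV = 5.10 × 10^-10 GeV.
Result: 5.10 × 10^-10 × 1.78 × 10^-27 = 9.07 × 10^-37 kg.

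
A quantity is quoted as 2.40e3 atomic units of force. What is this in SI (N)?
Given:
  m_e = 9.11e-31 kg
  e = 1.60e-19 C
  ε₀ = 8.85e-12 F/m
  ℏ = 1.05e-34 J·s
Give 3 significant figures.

One atomic unit of force: F_au = E_h/a₀ = m_e²e⁶/((4πε₀)³ℏ⁴) = 8.33e-8 N.
2.40e3 × 8.33e-8 N = 2.00e-4 N

2.00e-4 N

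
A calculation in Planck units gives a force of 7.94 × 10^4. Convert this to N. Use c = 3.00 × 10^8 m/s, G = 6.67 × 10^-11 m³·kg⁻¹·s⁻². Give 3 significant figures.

One Planck force: F_P = c⁴/G = 1.21 × 10^44 N.
7.94 × 10^4 × 1.21 × 10^44 N = 9.64 × 10^48 N

9.64 × 10^48 N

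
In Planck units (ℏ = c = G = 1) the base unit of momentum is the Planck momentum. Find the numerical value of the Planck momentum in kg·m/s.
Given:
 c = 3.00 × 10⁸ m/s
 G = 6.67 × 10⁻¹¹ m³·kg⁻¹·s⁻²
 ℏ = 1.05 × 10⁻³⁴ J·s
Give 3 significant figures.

6.52 kg·m/s

p_P = √(ℏc³/G)
  = √(42.5)
  = 6.52 kg·m/s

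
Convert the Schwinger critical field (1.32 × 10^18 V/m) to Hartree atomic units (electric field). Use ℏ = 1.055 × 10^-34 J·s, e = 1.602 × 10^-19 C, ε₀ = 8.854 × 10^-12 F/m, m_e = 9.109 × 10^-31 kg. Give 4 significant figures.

atomic unit of electric field: E_au = E_h/(e a₀) = m_e²e⁵/((4πε₀)³ℏ⁴) = 5.131 × 10^11 V/m.
1.32 × 10^18 / 5.131 × 10^11 = 2.573 × 10^6

2.573 × 10^6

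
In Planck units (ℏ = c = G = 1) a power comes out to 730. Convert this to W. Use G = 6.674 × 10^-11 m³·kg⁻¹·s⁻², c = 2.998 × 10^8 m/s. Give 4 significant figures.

One Planck power: P_P = c⁵/G = 3.629 × 10^52 W.
730 × 3.629 × 10^52 W = 2.649 × 10^55 W

2.649 × 10^55 W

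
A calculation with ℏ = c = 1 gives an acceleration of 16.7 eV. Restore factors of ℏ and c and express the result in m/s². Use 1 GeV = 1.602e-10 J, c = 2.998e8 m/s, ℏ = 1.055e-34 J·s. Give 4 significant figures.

Acceleration is [L]/[T]² = c·[E]/ℏ.
1 GeV → c/ℏ × (1 GeV in J) = 4.552e32 m/s².
Convert the energy scale: 16.7 eV = 1.67e-8 GeV.
Result: 1.67e-8 × 4.552e32 = 7.603e24 m/s².

7.603e24 m/s²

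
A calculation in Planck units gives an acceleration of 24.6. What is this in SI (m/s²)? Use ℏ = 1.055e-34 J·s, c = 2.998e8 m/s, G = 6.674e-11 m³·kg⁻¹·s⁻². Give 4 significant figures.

One Planck acceleration: a_P = √(c⁷/(ℏG)) = 5.560e51 m/s².
24.6 × 5.560e51 m/s² = 1.368e53 m/s²

1.368e53 m/s²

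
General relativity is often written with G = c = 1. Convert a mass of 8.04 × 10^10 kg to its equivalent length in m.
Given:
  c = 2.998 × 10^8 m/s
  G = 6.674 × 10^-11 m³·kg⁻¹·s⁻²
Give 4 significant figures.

5.970 × 10^-17 m

In G = c = 1 units mass has dimensions of length; the conversion factor is G/c².
8.04 × 10^10 kg × (G/c²) = 5.970 × 10^-17 m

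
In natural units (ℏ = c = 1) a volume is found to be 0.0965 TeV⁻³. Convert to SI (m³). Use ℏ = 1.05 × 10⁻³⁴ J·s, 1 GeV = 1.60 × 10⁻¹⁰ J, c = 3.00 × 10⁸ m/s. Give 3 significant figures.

7.36 × 10⁻⁵⁸ m³

Volume is [L]³ = [E]⁻³·(ℏc)³.
1 GeV⁻³ → (ℏc)³ × (1 GeV in J)⁻³ = 7.63 × 10⁻⁴⁸ m³.
Convert the energy scale: 0.0965 TeV⁻³ = 9.65 × 10⁻¹¹ GeV⁻³.
Result: 9.65 × 10⁻¹¹ × 7.63 × 10⁻⁴⁸ = 7.36 × 10⁻⁵⁸ m³.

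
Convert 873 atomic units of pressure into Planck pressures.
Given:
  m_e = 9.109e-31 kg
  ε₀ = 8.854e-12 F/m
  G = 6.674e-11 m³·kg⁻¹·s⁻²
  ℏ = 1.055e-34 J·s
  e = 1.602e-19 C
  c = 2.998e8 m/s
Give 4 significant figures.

5.520e-98

atomic unit of pressure: P_au = E_h/a₀³ = m_e⁴e¹⁰/((4πε₀)⁵ℏ⁸) = 2.929e13 Pa
Planck pressure: p_P = c⁷/(ℏG²) = 4.632e113 Pa
873 × 2.929e13 / 4.632e113 = 5.520e-98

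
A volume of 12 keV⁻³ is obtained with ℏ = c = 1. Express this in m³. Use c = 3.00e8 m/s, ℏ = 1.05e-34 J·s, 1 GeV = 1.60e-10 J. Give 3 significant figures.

9.16e-29 m³

Volume is [L]³ = [E]⁻³·(ℏc)³.
1 GeV⁻³ → (ℏc)³ × (1 GeV in J)⁻³ = 7.63e-48 m³.
Convert the energy scale: 12 keV⁻³ = 1.20e19 GeV⁻³.
Result: 1.20e19 × 7.63e-48 = 9.16e-29 m³.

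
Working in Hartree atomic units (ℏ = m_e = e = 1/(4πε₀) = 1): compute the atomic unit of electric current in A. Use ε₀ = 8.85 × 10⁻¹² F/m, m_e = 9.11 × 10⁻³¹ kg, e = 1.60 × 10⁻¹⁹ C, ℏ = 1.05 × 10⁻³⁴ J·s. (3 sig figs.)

6.67 × 10⁻³ A

Dimensional analysis gives I_au = e E_h/ℏ = m_e e⁵/((4πε₀)²ℏ³).
E_h = 4.38 × 10⁻¹⁸ J
e·E_h/ℏ = 6.67 × 10⁻³ A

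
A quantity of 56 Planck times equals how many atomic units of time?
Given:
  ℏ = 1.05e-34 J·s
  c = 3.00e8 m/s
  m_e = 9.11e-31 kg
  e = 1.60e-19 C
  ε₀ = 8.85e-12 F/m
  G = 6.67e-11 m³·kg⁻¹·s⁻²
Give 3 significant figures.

Planck time: t_P = √(ℏG/c⁵) = 5.37e-44 s
atomic unit of time: τ_au = (4πε₀)²ℏ³/(m_e e⁴) = 2.40e-17 s
56 × 5.37e-44 / 2.40e-17 = 1.25e-25

1.25e-25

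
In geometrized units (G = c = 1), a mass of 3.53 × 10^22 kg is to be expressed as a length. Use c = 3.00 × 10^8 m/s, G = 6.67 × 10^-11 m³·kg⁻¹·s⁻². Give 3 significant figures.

In G = c = 1 units mass has dimensions of length; the conversion factor is G/c².
3.53 × 10^22 kg × (G/c²) = 2.62 × 10^-5 m

2.62 × 10^-5 m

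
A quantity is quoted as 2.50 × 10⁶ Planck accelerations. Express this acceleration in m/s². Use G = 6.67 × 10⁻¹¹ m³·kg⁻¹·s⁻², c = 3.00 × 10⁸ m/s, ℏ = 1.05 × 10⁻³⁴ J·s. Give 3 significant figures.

1.40 × 10⁵⁸ m/s²

One Planck acceleration: a_P = √(c⁷/(ℏG)) = 5.59 × 10⁵¹ m/s².
2.50 × 10⁶ × 5.59 × 10⁵¹ m/s² = 1.40 × 10⁵⁸ m/s²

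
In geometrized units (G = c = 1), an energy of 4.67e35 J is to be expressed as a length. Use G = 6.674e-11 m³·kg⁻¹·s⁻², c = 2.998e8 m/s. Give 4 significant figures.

3.858e-9 m

Energy → length via G/c⁴.
4.67e35 J × (G/c⁴) = 3.858e-9 m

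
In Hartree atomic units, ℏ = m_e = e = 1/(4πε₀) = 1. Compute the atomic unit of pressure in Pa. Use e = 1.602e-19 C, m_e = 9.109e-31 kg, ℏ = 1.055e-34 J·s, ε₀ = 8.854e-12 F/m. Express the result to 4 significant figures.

2.929e13 Pa

From ℏ = m_e = e = 1/(4πε₀) = 1 the pressure scale is P_au = E_h/a₀³ = m_e⁴e¹⁰/((4πε₀)⁵ℏ⁸).
E_h = 4.354e-18 J
a₀ = 5.297e-11 m
E_h/a₀³ = 2.929e13 Pa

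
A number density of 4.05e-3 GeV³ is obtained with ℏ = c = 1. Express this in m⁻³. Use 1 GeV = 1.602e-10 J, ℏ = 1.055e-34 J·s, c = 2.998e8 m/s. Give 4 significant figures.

5.262e44 m⁻³

Number density is [L]⁻³ = [E]³/(ℏc)³.
1 GeV³ → 1/(ℏc)³ × (1 GeV in J)³ = 1.299e47 m⁻³.
Result: 4.05e-3 × 1.299e47 = 5.262e44 m⁻³.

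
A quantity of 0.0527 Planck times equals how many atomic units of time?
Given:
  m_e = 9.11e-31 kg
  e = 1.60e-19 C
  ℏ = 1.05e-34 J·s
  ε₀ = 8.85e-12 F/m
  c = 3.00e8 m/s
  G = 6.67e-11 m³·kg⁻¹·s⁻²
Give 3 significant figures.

1.18e-28

Planck time: t_P = √(ℏG/c⁵) = 5.37e-44 s
atomic unit of time: τ_au = (4πε₀)²ℏ³/(m_e e⁴) = 2.40e-17 s
0.0527 × 5.37e-44 / 2.40e-17 = 1.18e-28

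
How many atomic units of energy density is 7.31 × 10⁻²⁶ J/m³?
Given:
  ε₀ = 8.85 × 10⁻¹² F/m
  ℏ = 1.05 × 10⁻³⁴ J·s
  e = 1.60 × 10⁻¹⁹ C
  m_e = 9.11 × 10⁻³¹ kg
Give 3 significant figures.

2.43 × 10⁻³⁹

atomic unit of energy density: u_au = E_h/a₀³ = m_e⁴e¹⁰/((4πε₀)⁵ℏ⁸) = 3.01 × 10¹³ J/m³.
7.31 × 10⁻²⁶ / 3.01 × 10¹³ = 2.43 × 10⁻³⁹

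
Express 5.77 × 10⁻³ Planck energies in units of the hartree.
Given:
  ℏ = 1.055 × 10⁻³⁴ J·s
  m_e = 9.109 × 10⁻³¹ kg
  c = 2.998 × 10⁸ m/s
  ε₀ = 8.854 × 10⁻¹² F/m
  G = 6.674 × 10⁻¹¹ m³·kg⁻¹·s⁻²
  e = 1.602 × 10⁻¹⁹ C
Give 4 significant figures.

2.593 × 10²⁴

Planck energy: E_P = √(ℏc⁵/G) = 1.957 × 10⁹ J
hartree: E_h = m_e e⁴/(4πε₀ℏ)² = 4.354 × 10⁻¹⁸ J
5.77 × 10⁻³ × 1.957 × 10⁹ / 4.354 × 10⁻¹⁸ = 2.593 × 10²⁴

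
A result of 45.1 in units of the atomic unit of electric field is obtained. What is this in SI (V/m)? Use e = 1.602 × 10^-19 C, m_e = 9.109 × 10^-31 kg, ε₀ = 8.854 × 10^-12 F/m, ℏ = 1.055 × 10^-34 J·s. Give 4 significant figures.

2.314 × 10^13 V/m

One atomic unit of electric field: E_au = E_h/(e a₀) = m_e²e⁵/((4πε₀)³ℏ⁴) = 5.131 × 10^11 V/m.
45.1 × 5.131 × 10^11 V/m = 2.314 × 10^13 V/m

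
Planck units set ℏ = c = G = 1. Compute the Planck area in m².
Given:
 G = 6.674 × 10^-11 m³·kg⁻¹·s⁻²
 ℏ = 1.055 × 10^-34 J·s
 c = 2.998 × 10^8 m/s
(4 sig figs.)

The unique combination of the constants set to 1 with dimensions of area is A_P = ℏG/c³.
  = 7.041 × 10^-45 / 2.695 × 10^25
  = 2.613 × 10^-70 m²

2.613 × 10^-70 m²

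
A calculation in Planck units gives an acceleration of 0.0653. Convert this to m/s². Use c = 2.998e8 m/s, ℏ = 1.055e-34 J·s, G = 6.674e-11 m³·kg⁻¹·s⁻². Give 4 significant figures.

3.631e50 m/s²

One Planck acceleration: a_P = √(c⁷/(ℏG)) = 5.560e51 m/s².
0.0653 × 5.560e51 m/s² = 3.631e50 m/s²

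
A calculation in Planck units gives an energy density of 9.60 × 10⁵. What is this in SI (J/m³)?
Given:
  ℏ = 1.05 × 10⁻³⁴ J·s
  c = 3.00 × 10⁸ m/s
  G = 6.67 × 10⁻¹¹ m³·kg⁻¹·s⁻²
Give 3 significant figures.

One Planck energy density: u_P = c⁷/(ℏG²) = 4.68 × 10¹¹³ J/m³.
9.60 × 10⁵ × 4.68 × 10¹¹³ J/m³ = 4.49 × 10¹¹⁹ J/m³

4.49 × 10¹¹⁹ J/m³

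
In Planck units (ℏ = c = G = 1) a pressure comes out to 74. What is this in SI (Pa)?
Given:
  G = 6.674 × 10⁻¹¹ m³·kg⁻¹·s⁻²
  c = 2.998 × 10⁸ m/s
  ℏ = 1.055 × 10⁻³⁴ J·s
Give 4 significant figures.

3.428 × 10¹¹⁵ Pa

One Planck pressure: p_P = c⁷/(ℏG²) = 4.632 × 10¹¹³ Pa.
74 × 4.632 × 10¹¹³ Pa = 3.428 × 10¹¹⁵ Pa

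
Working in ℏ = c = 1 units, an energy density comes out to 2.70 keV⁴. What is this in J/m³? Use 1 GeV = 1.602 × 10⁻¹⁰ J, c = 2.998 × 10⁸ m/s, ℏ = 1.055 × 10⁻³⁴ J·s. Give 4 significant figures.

[E]/[L]³ = [E]⁴/(ℏc)³; restore (ℏc)⁻³.
1 GeV⁴ → 1/(ℏc)³ × (1 GeV in J)⁴ = 2.082 × 10³⁷ J/m³.
Convert the energy scale: 2.70 keV⁴ = 2.70 × 10⁻²⁴ GeV⁴.
Result: 2.70 × 10⁻²⁴ × 2.082 × 10³⁷ = 5.620 × 10¹³ J/m³.

5.620 × 10¹³ J/m³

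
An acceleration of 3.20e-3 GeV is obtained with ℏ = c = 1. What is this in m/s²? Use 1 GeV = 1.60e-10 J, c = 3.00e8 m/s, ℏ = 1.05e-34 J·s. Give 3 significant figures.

1.46e30 m/s²

Acceleration is [L]/[T]² = c·[E]/ℏ.
1 GeV → c/ℏ × (1 GeV in J) = 4.57e32 m/s².
Result: 3.20e-3 × 4.57e32 = 1.46e30 m/s².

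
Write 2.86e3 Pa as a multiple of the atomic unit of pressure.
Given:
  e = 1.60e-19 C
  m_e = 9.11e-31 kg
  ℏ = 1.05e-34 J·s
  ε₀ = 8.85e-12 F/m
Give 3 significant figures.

atomic unit of pressure: P_au = E_h/a₀³ = m_e⁴e¹⁰/((4πε₀)⁵ℏ⁸) = 3.01e13 Pa.
2.86e3 / 3.01e13 = 9.49e-11

9.49e-11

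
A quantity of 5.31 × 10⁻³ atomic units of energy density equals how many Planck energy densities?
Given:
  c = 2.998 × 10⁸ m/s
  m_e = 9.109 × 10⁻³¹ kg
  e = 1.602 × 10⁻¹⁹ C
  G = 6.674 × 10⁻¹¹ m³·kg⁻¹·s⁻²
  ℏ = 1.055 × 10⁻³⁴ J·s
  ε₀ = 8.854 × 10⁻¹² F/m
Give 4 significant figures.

3.358 × 10⁻¹⁰³

atomic unit of energy density: u_au = E_h/a₀³ = m_e⁴e¹⁰/((4πε₀)⁵ℏ⁸) = 2.929 × 10¹³ J/m³
Planck energy density: u_P = c⁷/(ℏG²) = 4.632 × 10¹¹³ J/m³
5.31 × 10⁻³ × 2.929 × 10¹³ / 4.632 × 10¹¹³ = 3.358 × 10⁻¹⁰³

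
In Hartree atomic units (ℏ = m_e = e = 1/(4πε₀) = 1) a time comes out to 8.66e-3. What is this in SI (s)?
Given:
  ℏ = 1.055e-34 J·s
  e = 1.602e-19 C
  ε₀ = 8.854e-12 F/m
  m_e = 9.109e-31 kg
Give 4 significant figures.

2.098e-19 s

One atomic unit of time: τ_au = (4πε₀)²ℏ³/(m_e e⁴) = 2.423e-17 s.
8.66e-3 × 2.423e-17 s = 2.098e-19 s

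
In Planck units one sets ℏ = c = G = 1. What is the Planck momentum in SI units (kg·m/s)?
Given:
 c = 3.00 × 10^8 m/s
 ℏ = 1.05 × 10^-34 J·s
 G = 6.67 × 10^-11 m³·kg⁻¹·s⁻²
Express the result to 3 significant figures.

6.52 kg·m/s

p_P = √(ℏc³/G)
  = √(42.5)
  = 6.52 kg·m/s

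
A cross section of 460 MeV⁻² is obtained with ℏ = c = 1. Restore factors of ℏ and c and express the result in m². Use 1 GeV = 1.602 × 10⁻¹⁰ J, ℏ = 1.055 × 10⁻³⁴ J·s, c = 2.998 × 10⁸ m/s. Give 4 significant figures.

1.793 × 10⁻²³ m²

Area is [L]² = [E]⁻²·(ℏc)²; restore (ℏc)².
1 GeV⁻² → (ℏc)² × (1 GeV in J)⁻² = 3.898 × 10⁻³² m².
Convert the energy scale: 460 MeV⁻² = 4.60 × 10⁸ GeV⁻².
Result: 4.60 × 10⁸ × 3.898 × 10⁻³² = 1.793 × 10⁻²³ m².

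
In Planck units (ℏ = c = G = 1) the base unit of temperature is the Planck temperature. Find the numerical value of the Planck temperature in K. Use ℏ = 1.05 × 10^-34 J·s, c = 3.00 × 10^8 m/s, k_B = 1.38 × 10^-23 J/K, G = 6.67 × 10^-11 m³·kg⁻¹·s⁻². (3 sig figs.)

1.42 × 10^32 K

T_P = √(ℏc⁵/G) / k_B
  = √(3.83 × 10^18) × 7.25 × 10^22
  = 1.42 × 10^32 K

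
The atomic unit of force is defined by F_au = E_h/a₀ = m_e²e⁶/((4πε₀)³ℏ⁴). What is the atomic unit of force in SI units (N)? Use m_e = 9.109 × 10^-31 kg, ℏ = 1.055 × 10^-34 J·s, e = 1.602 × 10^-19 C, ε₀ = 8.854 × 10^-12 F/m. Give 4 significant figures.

8.220 × 10^-8 N

F_au = E_h/a₀ = m_e²e⁶/((4πε₀)³ℏ⁴)
E_h = 4.354 × 10^-18 J
a₀ = 5.297 × 10^-11 m
E_h/a₀ = 8.220 × 10^-8 N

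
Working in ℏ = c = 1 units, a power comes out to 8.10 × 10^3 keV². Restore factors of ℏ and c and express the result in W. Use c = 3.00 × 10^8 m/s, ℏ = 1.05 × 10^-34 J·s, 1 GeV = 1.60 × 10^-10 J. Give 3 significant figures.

1.97 × 10^6 W

Power is [E]/[T] = [E]²/ℏ.
1 GeV² → 1/ℏ × (1 GeV in J)² = 2.44 × 10^14 W.
Convert the energy scale: 8.10 × 10^3 keV² = 8.10 × 10^-9 GeV².
Result: 8.10 × 10^-9 × 2.44 × 10^14 = 1.97 × 10^6 W.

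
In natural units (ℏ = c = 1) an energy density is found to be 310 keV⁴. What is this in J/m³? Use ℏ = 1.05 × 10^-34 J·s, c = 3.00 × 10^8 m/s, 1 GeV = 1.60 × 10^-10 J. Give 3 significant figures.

6.50 × 10^15 J/m³

[E]/[L]³ = [E]⁴/(ℏc)³; restore (ℏc)⁻³.
1 GeV⁴ → 1/(ℏc)³ × (1 GeV in J)⁴ = 2.10 × 10^37 J/m³.
Convert the energy scale: 310 keV⁴ = 3.10 × 10^-22 GeV⁴.
Result: 3.10 × 10^-22 × 2.10 × 10^37 = 6.50 × 10^15 J/m³.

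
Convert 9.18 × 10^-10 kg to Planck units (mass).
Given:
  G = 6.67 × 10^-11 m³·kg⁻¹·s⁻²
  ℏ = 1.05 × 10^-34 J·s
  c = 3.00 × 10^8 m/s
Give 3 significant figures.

Planck mass: m_P = √(ℏc/G) = 2.17 × 10^-8 kg.
9.18 × 10^-10 / 2.17 × 10^-8 = 0.0422

0.0422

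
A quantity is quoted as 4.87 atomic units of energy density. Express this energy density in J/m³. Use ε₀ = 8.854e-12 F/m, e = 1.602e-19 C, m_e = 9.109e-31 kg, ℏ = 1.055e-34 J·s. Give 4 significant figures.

1.426e14 J/m³

One atomic unit of energy density: u_au = E_h/a₀³ = m_e⁴e¹⁰/((4πε₀)⁵ℏ⁸) = 2.929e13 J/m³.
4.87 × 2.929e13 J/m³ = 1.426e14 J/m³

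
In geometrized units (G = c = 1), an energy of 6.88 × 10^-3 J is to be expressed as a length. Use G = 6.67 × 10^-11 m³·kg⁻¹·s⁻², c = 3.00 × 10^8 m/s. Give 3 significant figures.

Energy → length via G/c⁴.
6.88 × 10^-3 J × (G/c⁴) = 5.67 × 10^-47 m

5.67 × 10^-47 m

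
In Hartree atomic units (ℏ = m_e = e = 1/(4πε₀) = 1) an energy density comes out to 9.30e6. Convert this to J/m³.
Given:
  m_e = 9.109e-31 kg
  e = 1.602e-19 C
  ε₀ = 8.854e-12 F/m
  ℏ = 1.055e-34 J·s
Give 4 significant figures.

One atomic unit of energy density: u_au = E_h/a₀³ = m_e⁴e¹⁰/((4πε₀)⁵ℏ⁸) = 2.929e13 J/m³.
9.30e6 × 2.929e13 J/m³ = 2.724e20 J/m³

2.724e20 J/m³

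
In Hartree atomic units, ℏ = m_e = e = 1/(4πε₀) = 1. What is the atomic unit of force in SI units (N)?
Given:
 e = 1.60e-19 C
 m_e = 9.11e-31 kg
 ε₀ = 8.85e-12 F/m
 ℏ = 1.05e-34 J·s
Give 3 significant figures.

Dimensional analysis gives F_au = E_h/a₀ = m_e²e⁶/((4πε₀)³ℏ⁴).
E_h = 4.38e-18 J
a₀ = 5.26e-11 m
E_h/a₀ = 8.33e-8 N

8.33e-8 N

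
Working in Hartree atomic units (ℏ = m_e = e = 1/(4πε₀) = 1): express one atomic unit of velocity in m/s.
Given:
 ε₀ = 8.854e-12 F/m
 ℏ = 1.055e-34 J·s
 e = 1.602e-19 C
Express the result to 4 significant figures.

2.186e6 m/s

From ℏ = m_e = e = 1/(4πε₀) = 1 the velocity scale is v_au = e²/(4πε₀ℏ).
  = 2.566e-38 / 1.174e-44
  = 2.186e6 m/s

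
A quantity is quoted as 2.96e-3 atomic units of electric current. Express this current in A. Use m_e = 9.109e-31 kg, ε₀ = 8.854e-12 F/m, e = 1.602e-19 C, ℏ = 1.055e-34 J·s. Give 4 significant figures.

1.957e-5 A

One atomic unit of electric current: I_au = e E_h/ℏ = m_e e⁵/((4πε₀)²ℏ³) = 6.612e-3 A.
2.96e-3 × 6.612e-3 A = 1.957e-5 A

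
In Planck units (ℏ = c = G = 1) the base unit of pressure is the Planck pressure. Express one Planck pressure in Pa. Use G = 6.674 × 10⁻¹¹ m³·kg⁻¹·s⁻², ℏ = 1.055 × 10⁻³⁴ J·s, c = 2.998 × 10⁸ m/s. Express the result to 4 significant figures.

p_P = c⁷/(ℏG²)
  = 2.177 × 10⁵⁹ / 4.699 × 10⁻⁵⁵
  = 4.632 × 10¹¹³ Pa

4.632 × 10¹¹³ Pa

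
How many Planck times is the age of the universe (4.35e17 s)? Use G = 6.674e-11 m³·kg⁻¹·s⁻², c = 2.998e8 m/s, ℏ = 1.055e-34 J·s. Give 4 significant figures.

8.068e60

Planck time: t_P = √(ℏG/c⁵) = 5.392e-44 s.
4.35e17 / 5.392e-44 = 8.068e60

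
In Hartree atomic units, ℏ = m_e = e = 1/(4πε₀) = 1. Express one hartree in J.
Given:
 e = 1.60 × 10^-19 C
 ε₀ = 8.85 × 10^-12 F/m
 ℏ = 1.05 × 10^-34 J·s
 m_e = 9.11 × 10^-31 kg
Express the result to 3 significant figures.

4.38 × 10^-18 J

Dimensional analysis gives E_h = m_e e⁴/(4πε₀ℏ)².
  = 5.97 × 10^-106 / 1.36 × 10^-88
  = 4.38 × 10^-18 J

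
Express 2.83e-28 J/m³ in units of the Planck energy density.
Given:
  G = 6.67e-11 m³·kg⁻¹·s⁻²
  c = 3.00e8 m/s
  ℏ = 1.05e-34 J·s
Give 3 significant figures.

Planck energy density: u_P = c⁷/(ℏG²) = 4.68e113 J/m³.
2.83e-28 / 4.68e113 = 6.04e-142

6.04e-142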